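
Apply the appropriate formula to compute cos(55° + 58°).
cos(55° + 58°) = cos 55° cos 58° - sin 55° sin 58° = -0.3907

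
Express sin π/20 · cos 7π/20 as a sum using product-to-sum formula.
sin π/20 cos 7π/20 = (1/2)[sin(π/20+7π/20) + sin(π/20-7π/20)]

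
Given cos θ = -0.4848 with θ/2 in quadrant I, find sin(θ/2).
sin(θ/2) = ±√((1 - cos θ)/2); positive since θ/2 ∈ QI, so sin(θ/2) = 0.8616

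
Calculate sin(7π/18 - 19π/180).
sin(7π/18 - 19π/180) = sin 7π/18 cos 19π/180 - cos 7π/18 sin 19π/180 = 0.7771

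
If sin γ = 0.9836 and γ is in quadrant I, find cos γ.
cos γ = 0.1804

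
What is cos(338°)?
cos(338°) = 0.9272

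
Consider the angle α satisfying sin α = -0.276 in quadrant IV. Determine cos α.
cos α = √(1 - sin²α) = 0.9612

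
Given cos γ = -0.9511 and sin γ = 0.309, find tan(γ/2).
tan(γ/2) = sin γ / (1 + cos γ) = 6.319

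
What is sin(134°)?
sin(134°) = 0.7193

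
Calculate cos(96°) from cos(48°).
cos(96°) = cos²48° - sin²48° = -0.1045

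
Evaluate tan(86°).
tan(86°) = 14.3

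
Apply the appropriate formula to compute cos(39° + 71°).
cos(39° + 71°) = cos 39° cos 71° - sin 39° sin 71° = -0.342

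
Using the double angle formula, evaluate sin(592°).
sin(592°) = 2 sin 296° cos 296° = -0.788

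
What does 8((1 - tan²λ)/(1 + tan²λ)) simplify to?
8((1 - tan²λ)/(1 + tan²λ)) = 8(cos(2λ)) (using Double angle)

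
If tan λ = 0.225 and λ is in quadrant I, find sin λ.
sin λ = 0.2195 (using tan²λ + 1 = sec²λ)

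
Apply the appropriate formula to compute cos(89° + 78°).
cos(89° + 78°) = cos 89° cos 78° - sin 89° sin 78° = -0.9744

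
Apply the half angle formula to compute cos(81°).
cos(81°) = √((1 + cos 162°)/2) = 0.1564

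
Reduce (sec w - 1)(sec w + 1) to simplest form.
(sec w - 1)(sec w + 1) = tan²w (using Diff. of squares)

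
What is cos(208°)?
cos(208°) = -0.8829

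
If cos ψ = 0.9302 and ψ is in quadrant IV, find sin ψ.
sin ψ = -0.3671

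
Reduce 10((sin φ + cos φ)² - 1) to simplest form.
10((sin φ + cos φ)² - 1) = 10(sin(2φ)) (using Pythagorean + double angle)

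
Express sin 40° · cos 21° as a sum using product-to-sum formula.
sin 40° cos 21° = (1/2)[sin(40°+21°) + sin(40°-21°)]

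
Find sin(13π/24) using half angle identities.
sin(13π/24) = √((1 - cos 13π/12)/2) = 0.9914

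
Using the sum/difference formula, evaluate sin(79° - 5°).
sin(79° - 5°) = sin 79° cos 5° - cos 79° sin 5° = 0.9613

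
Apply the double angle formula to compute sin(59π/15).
sin(59π/15) = 2 sin 59π/30 cos 59π/30 = -0.2079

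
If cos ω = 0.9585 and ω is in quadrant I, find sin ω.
sin ω = 0.2851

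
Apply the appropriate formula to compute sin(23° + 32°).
sin(23° + 32°) = sin 23° cos 32° + cos 23° sin 32° = 0.8192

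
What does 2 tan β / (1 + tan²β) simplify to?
2 tan β / (1 + tan²β) = sin(2β) (using Double angle)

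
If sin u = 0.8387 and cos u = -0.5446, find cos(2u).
cos(2u) = cos²u - sin²u = -0.4068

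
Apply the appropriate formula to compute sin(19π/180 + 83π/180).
sin(19π/180 + 83π/180) = sin 19π/180 cos 83π/180 + cos 19π/180 sin 83π/180 = 0.9781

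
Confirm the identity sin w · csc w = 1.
LHS = sin w · (1/sin w) = 1 = RHS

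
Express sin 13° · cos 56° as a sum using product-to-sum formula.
sin 13° cos 56° = (1/2)[sin(13°+56°) + sin(13°-56°)]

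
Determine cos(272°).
cos(272°) = 0.0349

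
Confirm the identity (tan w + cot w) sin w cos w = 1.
LHS = (sin w/cos w + cos w/sin w) sin w cos w = ((sin²w + cos²w)/(sin w cos w)) · sin w cos w = sin²w + cos²w = 1 = RHS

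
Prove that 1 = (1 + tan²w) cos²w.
RHS = sec²w · cos²w = (1/cos²w) · cos²w = 1 = LHS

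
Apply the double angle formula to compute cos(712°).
cos(712°) = cos²356° - sin²356° = 0.9903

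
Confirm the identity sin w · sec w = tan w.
LHS = sin w · (1/cos w) = sin w/cos w = tan w = RHS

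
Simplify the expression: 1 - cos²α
1 - cos²α = sin²α (using Pythagorean identity)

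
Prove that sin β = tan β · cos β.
RHS = (sin β/cos β) · cos β = sin β = LHS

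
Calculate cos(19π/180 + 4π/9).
cos(19π/180 + 4π/9) = cos 19π/180 cos 4π/9 - sin 19π/180 sin 4π/9 = -0.1564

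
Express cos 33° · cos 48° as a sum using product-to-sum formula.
cos 33° cos 48° = (1/2)[cos(33°-48°) + cos(33°+48°)]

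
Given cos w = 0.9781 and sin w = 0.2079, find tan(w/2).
tan(w/2) = sin w / (1 + cos w) = 0.1051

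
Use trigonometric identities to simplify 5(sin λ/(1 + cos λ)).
5(sin λ/(1 + cos λ)) = 5(tan(λ/2)) (using Half angle)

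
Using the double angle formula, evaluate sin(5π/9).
sin(5π/9) = 2 sin 5π/18 cos 5π/18 = 0.9848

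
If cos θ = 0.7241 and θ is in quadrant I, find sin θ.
sin θ = 0.6897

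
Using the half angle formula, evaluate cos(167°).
cos(167°) = -√((1 + cos 334°)/2) = -0.9744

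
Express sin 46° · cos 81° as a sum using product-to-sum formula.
sin 46° cos 81° = (1/2)[sin(46°+81°) + sin(46°-81°)]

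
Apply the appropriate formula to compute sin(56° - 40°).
sin(56° - 40°) = sin 56° cos 40° - cos 56° sin 40° = 0.2756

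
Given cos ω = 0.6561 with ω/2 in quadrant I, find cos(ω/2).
cos(ω/2) = ±√((1 + cos ω)/2); positive since ω/2 ∈ QI, so cos(ω/2) = 0.91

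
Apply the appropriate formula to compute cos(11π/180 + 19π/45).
cos(11π/180 + 19π/45) = cos 11π/180 cos 19π/45 - sin 11π/180 sin 19π/45 = 0.05234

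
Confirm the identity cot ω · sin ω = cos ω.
LHS = (cos ω/sin ω) · sin ω = cos ω = RHS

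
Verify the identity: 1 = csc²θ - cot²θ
RHS = 1/sin²θ - cos²θ/sin²θ = (1 - cos²θ)/sin²θ = sin²θ/sin²θ = 1 = LHS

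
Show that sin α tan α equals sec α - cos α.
RHS = 1/cos α - cos α = (1 - cos²α)/cos α = sin²α/cos α = sin α · (sin α/cos α) = sin α tan α = LHS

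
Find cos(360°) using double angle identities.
cos(360°) = cos²180° - sin²180° = 1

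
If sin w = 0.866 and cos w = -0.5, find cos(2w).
cos(2w) = cos²w - sin²w = -0.5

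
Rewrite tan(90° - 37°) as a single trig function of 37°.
tan(90° - 37°) = cot(37°)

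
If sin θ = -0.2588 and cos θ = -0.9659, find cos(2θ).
cos(2θ) = cos²θ - sin²θ = 0.866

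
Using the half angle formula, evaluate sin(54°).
sin(54°) = √((1 - cos 108°)/2) = 0.809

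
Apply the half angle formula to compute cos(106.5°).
cos(106.5°) = -√((1 + cos 213°)/2) = -0.284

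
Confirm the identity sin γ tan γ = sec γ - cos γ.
RHS = 1/cos γ - cos γ = (1 - cos²γ)/cos γ = sin²γ/cos γ = sin γ · (sin γ/cos γ) = sin γ tan γ = LHS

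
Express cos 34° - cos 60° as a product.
cos 34° - cos 60° = -2 sin(47°) sin(-13°)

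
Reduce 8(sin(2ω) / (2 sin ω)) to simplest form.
8(sin(2ω) / (2 sin ω)) = 8(cos ω) (using Double angle)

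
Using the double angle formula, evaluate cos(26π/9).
cos(26π/9) = 2cos²13π/9 - 1 = -0.9397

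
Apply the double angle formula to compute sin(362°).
sin(362°) = 2 sin 181° cos 181° = 0.0349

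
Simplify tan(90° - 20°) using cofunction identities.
tan(90° - 20°) = cot(20°)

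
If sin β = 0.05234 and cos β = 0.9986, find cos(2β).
cos(2β) = cos²β - sin²β = 0.9945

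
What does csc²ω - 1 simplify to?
csc²ω - 1 = cot²ω (using Pythagorean identity)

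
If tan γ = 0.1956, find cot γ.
cot γ = 1/tan γ = 5.112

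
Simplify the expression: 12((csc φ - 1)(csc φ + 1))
12((csc φ - 1)(csc φ + 1)) = 12(cot²φ) (using Diff. of squares)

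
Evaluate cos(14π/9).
cos(14π/9) = 0.1736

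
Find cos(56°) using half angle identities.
cos(56°) = √((1 + cos 112°)/2) = 0.5592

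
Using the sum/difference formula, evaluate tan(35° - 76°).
tan(35° - 76°) = (tan 35° - tan 76°)/(1 + tan 35° tan 76°) = -0.8693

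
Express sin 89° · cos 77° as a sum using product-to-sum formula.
sin 89° cos 77° = (1/2)[sin(89°+77°) + sin(89°-77°)]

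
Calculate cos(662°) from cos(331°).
cos(662°) = cos²331° - sin²331° = 0.5299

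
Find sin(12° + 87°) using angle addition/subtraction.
sin(12° + 87°) = sin 12° cos 87° + cos 12° sin 87° = 0.9877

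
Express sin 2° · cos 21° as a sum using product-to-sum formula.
sin 2° cos 21° = (1/2)[sin(2°+21°) + sin(2°-21°)]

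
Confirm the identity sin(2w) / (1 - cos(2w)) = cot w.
LHS = 2 sin w cos w / (2sin²w) = cos w/sin w = cot w = RHS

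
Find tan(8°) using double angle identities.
tan(8°) = 2 tan 4° / (1 - tan²4°) = 0.1405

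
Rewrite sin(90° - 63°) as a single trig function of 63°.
sin(90° - 63°) = cos(63°)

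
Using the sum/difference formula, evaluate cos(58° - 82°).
cos(58° - 82°) = cos 58° cos 82° + sin 58° sin 82° = 0.9135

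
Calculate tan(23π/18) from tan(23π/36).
tan(23π/18) = 2 tan 23π/36 / (1 - tan²23π/36) = 1.192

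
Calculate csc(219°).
csc(219°) = -1.589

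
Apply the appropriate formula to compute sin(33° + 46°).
sin(33° + 46°) = sin 33° cos 46° + cos 33° sin 46° = 0.9816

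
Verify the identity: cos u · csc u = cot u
LHS = cos u · (1/sin u) = cos u/sin u = cot u = RHS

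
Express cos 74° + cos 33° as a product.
cos 74° + cos 33° = 2 cos(53.5°) cos(20.5°)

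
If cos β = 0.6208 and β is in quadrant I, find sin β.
sin β = 0.784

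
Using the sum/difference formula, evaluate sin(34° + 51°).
sin(34° + 51°) = sin 34° cos 51° + cos 34° sin 51° = 0.9962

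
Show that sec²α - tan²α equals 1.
LHS = 1/cos²α - sin²α/cos²α = (1 - sin²α)/cos²α = cos²α/cos²α = 1 = RHS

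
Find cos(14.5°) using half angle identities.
cos(14.5°) = √((1 + cos 29°)/2) = 0.9681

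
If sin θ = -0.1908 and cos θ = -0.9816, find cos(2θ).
cos(2θ) = cos²θ - sin²θ = 0.9271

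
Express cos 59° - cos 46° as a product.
cos 59° - cos 46° = -2 sin(52.5°) sin(6.5°)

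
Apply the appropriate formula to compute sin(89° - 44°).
sin(89° - 44°) = sin 89° cos 44° - cos 89° sin 44° = √2/2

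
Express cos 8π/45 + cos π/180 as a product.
cos 8π/45 + cos π/180 = 2 cos(11π/120) cos(31π/360)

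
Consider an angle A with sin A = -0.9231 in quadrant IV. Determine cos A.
cos A = √(1 - sin²A) = 0.3846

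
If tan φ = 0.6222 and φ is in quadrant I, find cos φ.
cos φ = 0.8491 (using tan²φ + 1 = sec²φ)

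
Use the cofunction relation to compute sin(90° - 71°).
sin(90° - 71°) = cos(71°) = 0.3256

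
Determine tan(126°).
tan(126°) = -1.376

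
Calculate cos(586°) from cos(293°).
cos(586°) = cos²293° - sin²293° = -0.6947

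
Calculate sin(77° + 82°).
sin(77° + 82°) = sin 77° cos 82° + cos 77° sin 82° = 0.3584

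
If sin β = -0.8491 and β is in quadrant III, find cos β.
cos β = -0.5282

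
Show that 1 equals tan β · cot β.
RHS = (sin β/cos β) · (cos β/sin β) = 1 = LHS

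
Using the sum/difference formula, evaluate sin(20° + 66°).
sin(20° + 66°) = sin 20° cos 66° + cos 20° sin 66° = 0.9976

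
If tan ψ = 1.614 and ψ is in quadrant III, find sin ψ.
sin ψ = -0.8501 (using tan²ψ + 1 = sec²ψ)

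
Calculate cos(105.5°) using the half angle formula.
cos(105.5°) = -√((1 + cos 211°)/2) = -0.2672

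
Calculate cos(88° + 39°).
cos(88° + 39°) = cos 88° cos 39° - sin 88° sin 39° = -0.6018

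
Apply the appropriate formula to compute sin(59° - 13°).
sin(59° - 13°) = sin 59° cos 13° - cos 59° sin 13° = 0.7193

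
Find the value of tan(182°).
tan(182°) = 0.03492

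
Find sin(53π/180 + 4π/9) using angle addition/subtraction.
sin(53π/180 + 4π/9) = sin 53π/180 cos 4π/9 + cos 53π/180 sin 4π/9 = 0.7314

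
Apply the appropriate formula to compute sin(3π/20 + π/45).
sin(3π/20 + π/45) = sin 3π/20 cos π/45 + cos 3π/20 sin π/45 = 0.515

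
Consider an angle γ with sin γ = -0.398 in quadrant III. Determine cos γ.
cos γ = ±√(1 - sin²γ) = -0.9174 (negative in QIII)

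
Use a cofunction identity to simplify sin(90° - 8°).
sin(90° - 8°) = cos(8°)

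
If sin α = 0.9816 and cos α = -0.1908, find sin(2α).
sin(2α) = 2 sin α cos α = -0.3746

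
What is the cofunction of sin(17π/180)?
sin(17π/180) = cos(π/2 - 17π/180) = cos(73π/180)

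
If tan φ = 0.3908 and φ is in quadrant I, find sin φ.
sin φ = 0.364 (using tan²φ + 1 = sec²φ)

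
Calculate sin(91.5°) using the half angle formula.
sin(91.5°) = √((1 - cos 183°)/2) = 0.9997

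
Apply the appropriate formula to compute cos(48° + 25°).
cos(48° + 25°) = cos 48° cos 25° - sin 48° sin 25° = 0.2924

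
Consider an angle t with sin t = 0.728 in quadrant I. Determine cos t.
cos t = √(1 - sin²t) = 0.6856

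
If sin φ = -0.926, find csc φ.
csc φ = 1/sin φ = -1.08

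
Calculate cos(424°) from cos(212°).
cos(424°) = cos²212° - sin²212° = 0.4384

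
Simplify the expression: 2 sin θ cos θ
2 sin θ cos θ = sin(2θ) (using Double angle)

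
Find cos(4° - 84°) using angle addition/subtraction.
cos(4° - 84°) = cos 4° cos 84° + sin 4° sin 84° = 0.1736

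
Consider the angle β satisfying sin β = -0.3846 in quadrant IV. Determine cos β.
cos β = √(1 - sin²β) = 0.9231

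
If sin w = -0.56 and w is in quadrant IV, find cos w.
cos w = 0.8285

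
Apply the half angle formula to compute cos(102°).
cos(102°) = -√((1 + cos 204°)/2) = -0.2079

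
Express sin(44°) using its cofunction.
sin(44°) = cos(90° - 44°) = cos(46°)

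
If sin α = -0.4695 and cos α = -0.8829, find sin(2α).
sin(2α) = 2 sin α cos α = 0.829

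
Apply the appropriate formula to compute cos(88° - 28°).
cos(88° - 28°) = cos 88° cos 28° + sin 88° sin 28° = 1/2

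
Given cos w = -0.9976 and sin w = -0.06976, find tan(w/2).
tan(w/2) = sin w / (1 + cos w) = -29.07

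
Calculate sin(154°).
sin(154°) = 0.4384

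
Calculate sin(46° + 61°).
sin(46° + 61°) = sin 46° cos 61° + cos 46° sin 61° = 0.9563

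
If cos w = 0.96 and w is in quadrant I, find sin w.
sin w = 0.28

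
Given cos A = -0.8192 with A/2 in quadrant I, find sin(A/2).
sin(A/2) = ±√((1 - cos A)/2); positive since A/2 ∈ QI, so sin(A/2) = 0.9537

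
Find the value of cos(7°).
cos(7°) = 0.9925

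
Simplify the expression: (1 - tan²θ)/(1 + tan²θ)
(1 - tan²θ)/(1 + tan²θ) = cos(2θ) (using Double angle)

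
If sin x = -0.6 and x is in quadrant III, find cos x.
cos x = -0.8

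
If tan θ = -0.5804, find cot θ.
cot θ = 1/tan θ = -1.723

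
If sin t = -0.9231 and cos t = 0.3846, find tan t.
tan t = sin t / cos t = -2.4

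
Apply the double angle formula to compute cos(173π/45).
cos(173π/45) = cos²173π/90 - sin²173π/90 = 0.8829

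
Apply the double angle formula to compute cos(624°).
cos(624°) = cos²312° - sin²312° = -0.1045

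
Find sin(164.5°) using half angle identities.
sin(164.5°) = √((1 - cos 329°)/2) = 0.2672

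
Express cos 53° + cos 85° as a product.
cos 53° + cos 85° = 2 cos(69°) cos(-16°)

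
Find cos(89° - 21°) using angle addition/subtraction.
cos(89° - 21°) = cos 89° cos 21° + sin 89° sin 21° = 0.3746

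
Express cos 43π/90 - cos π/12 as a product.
cos 43π/90 - cos π/12 = -2 sin(101π/360) sin(71π/360)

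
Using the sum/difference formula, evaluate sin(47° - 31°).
sin(47° - 31°) = sin 47° cos 31° - cos 47° sin 31° = 0.2756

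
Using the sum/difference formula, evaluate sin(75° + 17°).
sin(75° + 17°) = sin 75° cos 17° + cos 75° sin 17° = 0.9994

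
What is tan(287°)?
tan(287°) = -3.271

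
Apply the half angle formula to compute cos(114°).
cos(114°) = -√((1 + cos 228°)/2) = -0.4067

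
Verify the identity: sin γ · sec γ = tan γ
LHS = sin γ · (1/cos γ) = sin γ/cos γ = tan γ = RHS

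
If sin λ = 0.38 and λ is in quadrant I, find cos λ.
cos λ = 0.925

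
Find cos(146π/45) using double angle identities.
cos(146π/45) = 2cos²73π/45 - 1 = -0.7193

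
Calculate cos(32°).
cos(32°) = 0.848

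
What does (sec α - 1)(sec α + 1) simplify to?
(sec α - 1)(sec α + 1) = tan²α (using Diff. of squares)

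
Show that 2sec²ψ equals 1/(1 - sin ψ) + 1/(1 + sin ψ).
RHS = [(1 + sin ψ) + (1 - sin ψ)] / [(1 - sin ψ)(1 + sin ψ)] = 2/(1 - sin²ψ) = 2/cos²ψ = 2sec²ψ = LHS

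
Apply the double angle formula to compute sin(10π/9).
sin(10π/9) = 2 sin 5π/9 cos 5π/9 = -0.342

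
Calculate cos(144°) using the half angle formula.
cos(144°) = -√((1 + cos 288°)/2) = -0.809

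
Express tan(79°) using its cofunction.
tan(79°) = cot(90° - 79°) = cot(11°)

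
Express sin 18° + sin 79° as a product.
sin 18° + sin 79° = 2 sin(48.5°) cos(-30.5°)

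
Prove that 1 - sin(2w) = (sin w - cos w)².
RHS = sin²w - 2 sin w cos w + cos²w = (sin²w + cos²w) - 2 sin w cos w = 1 - sin(2w) = LHS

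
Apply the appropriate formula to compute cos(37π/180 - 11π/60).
cos(37π/180 - 11π/60) = cos 37π/180 cos 11π/60 + sin 37π/180 sin 11π/60 = 0.9976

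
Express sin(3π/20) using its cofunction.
sin(3π/20) = cos(π/2 - 3π/20) = cos(7π/20)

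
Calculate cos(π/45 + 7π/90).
cos(π/45 + 7π/90) = cos π/45 cos 7π/90 - sin π/45 sin 7π/90 = 0.9511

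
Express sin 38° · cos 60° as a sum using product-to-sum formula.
sin 38° cos 60° = (1/2)[sin(38°+60°) + sin(38°-60°)]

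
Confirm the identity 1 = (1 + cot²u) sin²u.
RHS = csc²u · sin²u = (1/sin²u) · sin²u = 1 = LHS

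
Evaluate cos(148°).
cos(148°) = -0.848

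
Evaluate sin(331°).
sin(331°) = -0.4848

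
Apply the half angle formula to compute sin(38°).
sin(38°) = √((1 - cos 76°)/2) = 0.6157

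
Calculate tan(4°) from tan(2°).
tan(4°) = 2 tan 2° / (1 - tan²2°) = 0.06993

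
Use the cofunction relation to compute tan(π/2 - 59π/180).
tan(π/2 - 59π/180) = cot(59π/180) = 0.6009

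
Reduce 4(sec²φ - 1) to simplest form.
4(sec²φ - 1) = 4(tan²φ) (using Pythagorean identity)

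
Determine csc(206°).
csc(206°) = -2.281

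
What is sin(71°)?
sin(71°) = 0.9455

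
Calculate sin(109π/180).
sin(109π/180) = 0.9455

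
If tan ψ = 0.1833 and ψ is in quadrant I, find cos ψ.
cos ψ = 0.9836 (using tan²ψ + 1 = sec²ψ)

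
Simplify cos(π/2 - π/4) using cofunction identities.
cos(π/2 - π/4) = sin(π/4)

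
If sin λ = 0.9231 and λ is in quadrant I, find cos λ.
cos λ = 0.3846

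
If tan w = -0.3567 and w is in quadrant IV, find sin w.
sin w = -0.336 (using tan²w + 1 = sec²w)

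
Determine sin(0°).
sin(0°) = 0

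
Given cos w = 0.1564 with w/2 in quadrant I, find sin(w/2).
sin(w/2) = ±√((1 - cos w)/2); positive since w/2 ∈ QI, so sin(w/2) = 0.6495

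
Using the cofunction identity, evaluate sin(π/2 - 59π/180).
sin(π/2 - 59π/180) = cos(59π/180) = 0.515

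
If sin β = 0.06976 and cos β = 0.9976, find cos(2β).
cos(2β) = cos²β - sin²β = 0.9903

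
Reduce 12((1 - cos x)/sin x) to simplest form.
12((1 - cos x)/sin x) = 12(tan(x/2)) (using Half angle)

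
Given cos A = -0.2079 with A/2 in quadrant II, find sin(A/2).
sin(A/2) = ±√((1 - cos A)/2); positive since A/2 ∈ QII, so sin(A/2) = 0.7771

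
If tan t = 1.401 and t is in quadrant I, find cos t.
cos t = 0.581 (using tan²t + 1 = sec²t)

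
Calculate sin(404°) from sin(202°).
sin(404°) = 2 sin 202° cos 202° = 0.6947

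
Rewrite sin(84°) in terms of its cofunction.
sin(84°) = cos(90° - 84°) = cos(6°)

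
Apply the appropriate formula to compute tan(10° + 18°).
tan(10° + 18°) = (tan 10° + tan 18°)/(1 - tan 10° tan 18°) = 0.5317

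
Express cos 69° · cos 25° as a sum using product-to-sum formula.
cos 69° cos 25° = (1/2)[cos(69°-25°) + cos(69°+25°)]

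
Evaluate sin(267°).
sin(267°) = -0.9986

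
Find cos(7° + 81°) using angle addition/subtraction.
cos(7° + 81°) = cos 7° cos 81° - sin 7° sin 81° = 0.0349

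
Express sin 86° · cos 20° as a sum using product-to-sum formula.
sin 86° cos 20° = (1/2)[sin(86°+20°) + sin(86°-20°)]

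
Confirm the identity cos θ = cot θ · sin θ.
RHS = (cos θ/sin θ) · sin θ = cos θ = LHS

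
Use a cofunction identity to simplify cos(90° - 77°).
cos(90° - 77°) = sin(77°)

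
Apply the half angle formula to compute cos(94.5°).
cos(94.5°) = -√((1 + cos 189°)/2) = -0.07846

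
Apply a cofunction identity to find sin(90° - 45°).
sin(90° - 45°) = cos(45°) = √2/2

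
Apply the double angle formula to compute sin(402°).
sin(402°) = 2 sin 201° cos 201° = 0.6691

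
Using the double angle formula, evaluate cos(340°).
cos(340°) = cos²170° - sin²170° = 0.9397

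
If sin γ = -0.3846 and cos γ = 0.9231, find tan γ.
tan γ = sin γ / cos γ = -0.4166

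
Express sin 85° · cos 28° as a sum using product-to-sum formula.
sin 85° cos 28° = (1/2)[sin(85°+28°) + sin(85°-28°)]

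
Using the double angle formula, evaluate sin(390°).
sin(390°) = 2 sin 195° cos 195° = 1/2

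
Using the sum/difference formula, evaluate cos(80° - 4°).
cos(80° - 4°) = cos 80° cos 4° + sin 80° sin 4° = 0.2419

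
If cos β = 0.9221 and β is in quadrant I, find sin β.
sin β = 0.387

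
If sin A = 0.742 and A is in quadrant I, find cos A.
cos A = 0.6704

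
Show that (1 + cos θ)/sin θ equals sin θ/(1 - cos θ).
RHS = sin θ(1 + cos θ) / ((1 - cos θ)(1 + cos θ)) = sin θ(1 + cos θ) / (1 - cos²θ) = sin θ(1 + cos θ) / sin²θ = (1 + cos θ)/sin θ = LHS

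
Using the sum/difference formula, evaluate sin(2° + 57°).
sin(2° + 57°) = sin 2° cos 57° + cos 2° sin 57° = 0.8572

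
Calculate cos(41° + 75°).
cos(41° + 75°) = cos 41° cos 75° - sin 41° sin 75° = -0.4384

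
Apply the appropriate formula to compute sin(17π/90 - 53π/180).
sin(17π/90 - 53π/180) = sin 17π/90 cos 53π/180 - cos 17π/90 sin 53π/180 = -0.3256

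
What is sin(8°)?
sin(8°) = 0.1392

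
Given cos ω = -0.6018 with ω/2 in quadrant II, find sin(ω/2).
sin(ω/2) = ±√((1 - cos ω)/2); positive since ω/2 ∈ QII, so sin(ω/2) = 0.8949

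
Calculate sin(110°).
sin(110°) = 0.9397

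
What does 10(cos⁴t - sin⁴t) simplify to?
10(cos⁴t - sin⁴t) = 10(cos(2t)) (using Factoring + double angle)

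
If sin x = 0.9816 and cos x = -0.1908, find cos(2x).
cos(2x) = cos²x - sin²x = -0.9271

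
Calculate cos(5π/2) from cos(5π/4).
cos(5π/2) = cos²5π/4 - sin²5π/4 = 0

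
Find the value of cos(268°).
cos(268°) = -0.0349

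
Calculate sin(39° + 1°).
sin(39° + 1°) = sin 39° cos 1° + cos 39° sin 1° = 0.6428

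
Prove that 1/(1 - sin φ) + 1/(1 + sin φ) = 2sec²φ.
LHS = [(1 + sin φ) + (1 - sin φ)] / [(1 - sin φ)(1 + sin φ)] = 2/(1 - sin²φ) = 2/cos²φ = 2sec²φ = RHS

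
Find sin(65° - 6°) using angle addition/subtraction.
sin(65° - 6°) = sin 65° cos 6° - cos 65° sin 6° = 0.8572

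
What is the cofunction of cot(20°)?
cot(20°) = tan(90° - 20°) = tan(70°)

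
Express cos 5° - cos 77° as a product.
cos 5° - cos 77° = -2 sin(41°) sin(-36°)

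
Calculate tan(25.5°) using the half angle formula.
tan(25.5°) = sin 51° / (1 + cos 51°) = 0.477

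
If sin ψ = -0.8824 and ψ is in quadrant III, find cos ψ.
cos ψ = -0.4705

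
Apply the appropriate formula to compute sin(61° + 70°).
sin(61° + 70°) = sin 61° cos 70° + cos 61° sin 70° = 0.7547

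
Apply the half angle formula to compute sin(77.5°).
sin(77.5°) = √((1 - cos 155°)/2) = 0.9763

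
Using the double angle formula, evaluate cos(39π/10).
cos(39π/10) = cos²39π/20 - sin²39π/20 = 0.9511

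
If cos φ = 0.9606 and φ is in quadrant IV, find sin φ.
sin φ = -0.2779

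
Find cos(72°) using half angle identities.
cos(72°) = √((1 + cos 144°)/2) = 0.309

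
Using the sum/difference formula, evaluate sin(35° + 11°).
sin(35° + 11°) = sin 35° cos 11° + cos 35° sin 11° = 0.7193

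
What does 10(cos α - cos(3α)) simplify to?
10(cos α - cos(3α)) = 10(2 sin(2α) sin α) (using Sum-to-product)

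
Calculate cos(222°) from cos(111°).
cos(222°) = 1 - 2sin²111° = -0.7431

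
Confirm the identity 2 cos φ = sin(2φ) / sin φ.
RHS = 2 sin φ cos φ / sin φ = 2 cos φ = LHS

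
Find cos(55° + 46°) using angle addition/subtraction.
cos(55° + 46°) = cos 55° cos 46° - sin 55° sin 46° = -0.1908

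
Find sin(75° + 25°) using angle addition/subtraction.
sin(75° + 25°) = sin 75° cos 25° + cos 75° sin 25° = 0.9848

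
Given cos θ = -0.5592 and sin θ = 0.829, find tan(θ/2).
tan(θ/2) = sin θ / (1 + cos θ) = 1.881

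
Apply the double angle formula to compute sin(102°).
sin(102°) = 2 sin 51° cos 51° = 0.9781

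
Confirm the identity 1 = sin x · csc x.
RHS = sin x · (1/sin x) = 1 = LHS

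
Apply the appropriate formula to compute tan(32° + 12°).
tan(32° + 12°) = (tan 32° + tan 12°)/(1 - tan 32° tan 12°) = 0.9657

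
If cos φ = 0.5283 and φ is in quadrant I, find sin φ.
sin φ = 0.8491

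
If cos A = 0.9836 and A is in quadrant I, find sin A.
sin A = 0.1804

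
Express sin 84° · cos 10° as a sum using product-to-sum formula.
sin 84° cos 10° = (1/2)[sin(84°+10°) + sin(84°-10°)]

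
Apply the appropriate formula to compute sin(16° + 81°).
sin(16° + 81°) = sin 16° cos 81° + cos 16° sin 81° = 0.9925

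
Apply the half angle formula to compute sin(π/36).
sin(π/36) = √((1 - cos π/18)/2) = 0.08716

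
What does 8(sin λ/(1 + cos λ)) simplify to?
8(sin λ/(1 + cos λ)) = 8(tan(λ/2)) (using Half angle)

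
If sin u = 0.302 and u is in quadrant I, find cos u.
cos u = 0.9533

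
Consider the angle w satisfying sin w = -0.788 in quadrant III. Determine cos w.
cos w = ±√(1 - sin²w) = -0.6157 (negative in QIII)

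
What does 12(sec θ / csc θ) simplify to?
12(sec θ / csc θ) = 12(tan θ) (using Reciprocal identities)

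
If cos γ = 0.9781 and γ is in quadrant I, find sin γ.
sin γ = 0.2081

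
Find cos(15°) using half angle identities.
cos(15°) = √((1 + cos 30°)/2) = (√6+√2)/4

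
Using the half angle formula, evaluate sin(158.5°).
sin(158.5°) = √((1 - cos 317°)/2) = 0.3665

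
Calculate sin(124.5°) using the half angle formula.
sin(124.5°) = √((1 - cos 249°)/2) = 0.8241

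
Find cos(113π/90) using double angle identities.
cos(113π/90) = cos²113π/180 - sin²113π/180 = -0.6947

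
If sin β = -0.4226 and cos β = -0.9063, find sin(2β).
sin(2β) = 2 sin β cos β = 0.766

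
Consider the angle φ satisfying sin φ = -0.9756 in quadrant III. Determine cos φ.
cos φ = ±√(1 - sin²φ) = -0.2196 (negative in QIII)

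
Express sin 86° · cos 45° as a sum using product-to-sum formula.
sin 86° cos 45° = (1/2)[sin(86°+45°) + sin(86°-45°)]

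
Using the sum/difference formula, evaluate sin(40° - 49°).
sin(40° - 49°) = sin 40° cos 49° - cos 40° sin 49° = -0.1564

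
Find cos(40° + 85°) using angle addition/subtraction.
cos(40° + 85°) = cos 40° cos 85° - sin 40° sin 85° = -0.5736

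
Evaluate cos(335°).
cos(335°) = 0.9063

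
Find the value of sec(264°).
sec(264°) = -9.567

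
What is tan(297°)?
tan(297°) = -1.963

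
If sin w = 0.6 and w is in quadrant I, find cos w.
cos w = 0.8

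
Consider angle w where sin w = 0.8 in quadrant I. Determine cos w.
cos w = √(1 - sin²w) = 0.6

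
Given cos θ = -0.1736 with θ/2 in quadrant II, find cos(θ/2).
cos(θ/2) = ±√((1 + cos θ)/2); negative since θ/2 ∈ QII, so cos(θ/2) = -0.6428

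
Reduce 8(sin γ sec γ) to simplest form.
8(sin γ sec γ) = 8(tan γ) (using Reciprocal + quotient)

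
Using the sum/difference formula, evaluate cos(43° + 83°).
cos(43° + 83°) = cos 43° cos 83° - sin 43° sin 83° = -0.5878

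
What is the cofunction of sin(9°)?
sin(9°) = cos(90° - 9°) = cos(81°)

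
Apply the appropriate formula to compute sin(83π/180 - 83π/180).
sin(83π/180 - 83π/180) = sin 83π/180 cos 83π/180 - cos 83π/180 sin 83π/180 = 0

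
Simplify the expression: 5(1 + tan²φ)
5(1 + tan²φ) = 5(sec²φ) (using Pythagorean identity)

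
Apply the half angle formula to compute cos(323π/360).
cos(323π/360) = -√((1 + cos 323π/180)/2) = -0.9483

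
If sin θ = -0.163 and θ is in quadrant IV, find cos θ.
cos θ = 0.9866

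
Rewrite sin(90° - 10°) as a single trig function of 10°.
sin(90° - 10°) = cos(10°)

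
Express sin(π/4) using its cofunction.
sin(π/4) = cos(π/2 - π/4) = cos(π/4)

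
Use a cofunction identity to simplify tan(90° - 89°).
tan(90° - 89°) = cot(89°)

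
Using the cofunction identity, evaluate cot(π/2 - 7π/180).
cot(π/2 - 7π/180) = tan(7π/180) = 0.1228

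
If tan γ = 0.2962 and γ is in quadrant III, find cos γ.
cos γ = -0.9588 (using tan²γ + 1 = sec²γ)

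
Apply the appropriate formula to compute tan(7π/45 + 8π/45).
tan(7π/45 + 8π/45) = (tan 7π/45 + tan 8π/45)/(1 - tan 7π/45 tan 8π/45) = √3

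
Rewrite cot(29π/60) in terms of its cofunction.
cot(29π/60) = tan(π/2 - 29π/60) = tan(π/60)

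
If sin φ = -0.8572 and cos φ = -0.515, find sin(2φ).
sin(2φ) = 2 sin φ cos φ = 0.8829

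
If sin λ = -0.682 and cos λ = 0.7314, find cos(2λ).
cos(2λ) = cos²λ - sin²λ = 0.06982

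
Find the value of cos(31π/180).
cos(31π/180) = 0.8572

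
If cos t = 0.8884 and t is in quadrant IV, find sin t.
sin t = -0.4591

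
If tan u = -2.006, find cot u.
cot u = 1/tan u = -0.4985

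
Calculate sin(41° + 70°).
sin(41° + 70°) = sin 41° cos 70° + cos 41° sin 70° = 0.9336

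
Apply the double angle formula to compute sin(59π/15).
sin(59π/15) = 2 sin 59π/30 cos 59π/30 = -0.2079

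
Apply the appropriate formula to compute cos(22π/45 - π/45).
cos(22π/45 - π/45) = cos 22π/45 cos π/45 + sin 22π/45 sin π/45 = 0.1045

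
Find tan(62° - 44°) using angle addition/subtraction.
tan(62° - 44°) = (tan 62° - tan 44°)/(1 + tan 62° tan 44°) = 0.3249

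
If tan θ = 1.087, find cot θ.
cot θ = 1/tan θ = 0.92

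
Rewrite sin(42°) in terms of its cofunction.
sin(42°) = cos(90° - 42°) = cos(48°)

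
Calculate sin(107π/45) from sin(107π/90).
sin(107π/45) = 2 sin 107π/90 cos 107π/90 = 0.9272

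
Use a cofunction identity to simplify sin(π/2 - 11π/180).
sin(π/2 - 11π/180) = cos(11π/180)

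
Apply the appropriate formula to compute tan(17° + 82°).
tan(17° + 82°) = (tan 17° + tan 82°)/(1 - tan 17° tan 82°) = -6.314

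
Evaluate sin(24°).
sin(24°) = 0.4067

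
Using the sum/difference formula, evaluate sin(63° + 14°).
sin(63° + 14°) = sin 63° cos 14° + cos 63° sin 14° = 0.9744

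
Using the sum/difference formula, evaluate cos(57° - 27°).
cos(57° - 27°) = cos 57° cos 27° + sin 57° sin 27° = √3/2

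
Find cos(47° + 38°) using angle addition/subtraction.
cos(47° + 38°) = cos 47° cos 38° - sin 47° sin 38° = 0.08716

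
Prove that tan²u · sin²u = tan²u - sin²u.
RHS = sin²u/cos²u - sin²u = sin²u(1/cos²u - 1) = sin²u · (1 - cos²u)/cos²u = sin²u · sin²u/cos²u = sin²u · tan²u = LHS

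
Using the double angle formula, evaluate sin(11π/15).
sin(11π/15) = 2 sin 11π/30 cos 11π/30 = 0.7431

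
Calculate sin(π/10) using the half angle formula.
sin(π/10) = √((1 - cos π/5)/2) = 0.309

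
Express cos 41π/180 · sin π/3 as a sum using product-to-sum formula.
cos 41π/180 sin π/3 = (1/2)[sin(41π/180+π/3) - sin(41π/180-π/3)]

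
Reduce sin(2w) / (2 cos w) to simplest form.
sin(2w) / (2 cos w) = sin w (using Double angle)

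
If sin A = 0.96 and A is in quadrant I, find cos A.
cos A = 0.28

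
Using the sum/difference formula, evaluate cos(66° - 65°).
cos(66° - 65°) = cos 66° cos 65° + sin 66° sin 65° = 0.9998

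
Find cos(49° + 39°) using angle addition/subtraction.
cos(49° + 39°) = cos 49° cos 39° - sin 49° sin 39° = 0.0349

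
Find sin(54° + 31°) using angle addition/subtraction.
sin(54° + 31°) = sin 54° cos 31° + cos 54° sin 31° = 0.9962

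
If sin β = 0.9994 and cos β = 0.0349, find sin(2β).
sin(2β) = 2 sin β cos β = 0.06976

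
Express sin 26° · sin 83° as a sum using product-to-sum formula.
sin 26° sin 83° = (1/2)[cos(26°-83°) - cos(26°+83°)]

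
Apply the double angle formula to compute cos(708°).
cos(708°) = cos²354° - sin²354° = 0.9781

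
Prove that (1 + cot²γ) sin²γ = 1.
LHS = csc²γ · sin²γ = (1/sin²γ) · sin²γ = 1 = RHS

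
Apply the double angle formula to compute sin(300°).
sin(300°) = 2 sin 150° cos 150° = -√3/2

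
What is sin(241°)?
sin(241°) = -0.8746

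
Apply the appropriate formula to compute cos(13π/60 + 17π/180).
cos(13π/60 + 17π/180) = cos 13π/60 cos 17π/180 - sin 13π/60 sin 17π/180 = 0.5592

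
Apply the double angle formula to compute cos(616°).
cos(616°) = cos²308° - sin²308° = -0.2419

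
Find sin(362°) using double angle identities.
sin(362°) = 2 sin 181° cos 181° = 0.0349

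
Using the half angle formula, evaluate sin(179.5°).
sin(179.5°) = √((1 - cos 359°)/2) = 0.008727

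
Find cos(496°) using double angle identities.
cos(496°) = cos²248° - sin²248° = -0.7193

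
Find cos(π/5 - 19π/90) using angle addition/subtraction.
cos(π/5 - 19π/90) = cos π/5 cos 19π/90 + sin π/5 sin 19π/90 = 0.9994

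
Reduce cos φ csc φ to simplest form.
cos φ csc φ = cot φ (using Reciprocal + quotient)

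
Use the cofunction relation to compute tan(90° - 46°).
tan(90° - 46°) = cot(46°) = 0.9657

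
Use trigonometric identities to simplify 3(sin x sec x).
3(sin x sec x) = 3(tan x) (using Reciprocal + quotient)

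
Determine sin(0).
sin(0) = 0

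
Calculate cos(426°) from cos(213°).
cos(426°) = cos²213° - sin²213° = 0.4067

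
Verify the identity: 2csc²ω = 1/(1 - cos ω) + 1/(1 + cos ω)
RHS = [(1 + cos ω) + (1 - cos ω)] / [(1 - cos ω)(1 + cos ω)] = 2/(1 - cos²ω) = 2/sin²ω = 2csc²ω = LHS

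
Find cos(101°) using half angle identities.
cos(101°) = -√((1 + cos 202°)/2) = -0.1908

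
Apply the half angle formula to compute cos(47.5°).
cos(47.5°) = √((1 + cos 95°)/2) = 0.6756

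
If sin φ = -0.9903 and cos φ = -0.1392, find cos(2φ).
cos(2φ) = cos²φ - sin²φ = -0.9613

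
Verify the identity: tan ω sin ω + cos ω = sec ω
LHS = sin²ω/cos ω + cos ω = (sin²ω + cos²ω)/cos ω = 1/cos ω = sec ω = RHS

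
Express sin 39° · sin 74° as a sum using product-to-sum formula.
sin 39° sin 74° = (1/2)[cos(39°-74°) - cos(39°+74°)]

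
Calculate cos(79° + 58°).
cos(79° + 58°) = cos 79° cos 58° - sin 79° sin 58° = -0.7314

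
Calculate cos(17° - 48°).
cos(17° - 48°) = cos 17° cos 48° + sin 17° sin 48° = 0.8572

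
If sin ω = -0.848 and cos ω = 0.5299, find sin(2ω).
sin(2ω) = 2 sin ω cos ω = -0.8987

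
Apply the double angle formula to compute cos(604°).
cos(604°) = 1 - 2sin²302° = -0.4384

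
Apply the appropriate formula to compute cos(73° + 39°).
cos(73° + 39°) = cos 73° cos 39° - sin 73° sin 39° = -0.3746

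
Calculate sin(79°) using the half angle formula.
sin(79°) = √((1 - cos 158°)/2) = 0.9816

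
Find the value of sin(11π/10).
sin(11π/10) = -0.309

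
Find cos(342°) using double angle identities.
cos(342°) = cos²171° - sin²171° = 0.9511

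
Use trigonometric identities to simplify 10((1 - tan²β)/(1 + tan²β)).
10((1 - tan²β)/(1 + tan²β)) = 10(cos(2β)) (using Double angle)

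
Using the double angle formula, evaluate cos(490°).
cos(490°) = cos²245° - sin²245° = -0.6428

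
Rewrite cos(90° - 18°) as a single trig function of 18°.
cos(90° - 18°) = sin(18°)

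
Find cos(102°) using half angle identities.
cos(102°) = -√((1 + cos 204°)/2) = -0.2079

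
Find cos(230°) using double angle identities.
cos(230°) = cos²115° - sin²115° = -0.6428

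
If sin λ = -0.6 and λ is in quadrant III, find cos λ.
cos λ = -0.8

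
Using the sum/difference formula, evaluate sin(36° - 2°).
sin(36° - 2°) = sin 36° cos 2° - cos 36° sin 2° = 0.5592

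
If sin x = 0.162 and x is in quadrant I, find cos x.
cos x = 0.9868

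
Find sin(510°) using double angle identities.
sin(510°) = 2 sin 255° cos 255° = 1/2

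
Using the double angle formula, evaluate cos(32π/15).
cos(32π/15) = cos²16π/15 - sin²16π/15 = 0.9135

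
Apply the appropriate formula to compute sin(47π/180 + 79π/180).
sin(47π/180 + 79π/180) = sin 47π/180 cos 79π/180 + cos 47π/180 sin 79π/180 = 0.809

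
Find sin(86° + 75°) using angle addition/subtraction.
sin(86° + 75°) = sin 86° cos 75° + cos 86° sin 75° = 0.3256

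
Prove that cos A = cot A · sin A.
RHS = (cos A/sin A) · sin A = cos A = LHS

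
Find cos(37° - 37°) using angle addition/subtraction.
cos(37° - 37°) = cos 37° cos 37° + sin 37° sin 37° = 1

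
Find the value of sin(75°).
sin(75°) = (√6+√2)/4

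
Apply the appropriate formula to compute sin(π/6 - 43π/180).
sin(π/6 - 43π/180) = sin π/6 cos 43π/180 - cos π/6 sin 43π/180 = -0.225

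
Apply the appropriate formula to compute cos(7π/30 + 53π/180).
cos(7π/30 + 53π/180) = cos 7π/30 cos 53π/180 - sin 7π/30 sin 53π/180 = -0.08716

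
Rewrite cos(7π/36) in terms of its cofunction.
cos(7π/36) = sin(π/2 - 7π/36) = sin(11π/36)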